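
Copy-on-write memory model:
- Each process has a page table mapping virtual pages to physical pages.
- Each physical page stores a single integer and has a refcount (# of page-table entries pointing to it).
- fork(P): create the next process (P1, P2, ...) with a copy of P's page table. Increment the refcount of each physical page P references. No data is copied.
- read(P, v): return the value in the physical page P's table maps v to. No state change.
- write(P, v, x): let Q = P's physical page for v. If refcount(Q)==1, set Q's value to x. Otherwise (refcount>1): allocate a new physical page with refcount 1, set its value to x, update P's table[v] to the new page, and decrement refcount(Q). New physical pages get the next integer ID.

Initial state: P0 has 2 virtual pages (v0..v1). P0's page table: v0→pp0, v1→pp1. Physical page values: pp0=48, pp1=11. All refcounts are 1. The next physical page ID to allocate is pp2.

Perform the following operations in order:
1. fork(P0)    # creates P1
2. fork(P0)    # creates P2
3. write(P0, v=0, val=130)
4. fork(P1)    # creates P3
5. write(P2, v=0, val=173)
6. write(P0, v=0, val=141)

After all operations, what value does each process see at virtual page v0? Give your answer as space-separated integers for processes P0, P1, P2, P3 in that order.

Answer: 141 48 173 48

Derivation:
Op 1: fork(P0) -> P1. 2 ppages; refcounts: pp0:2 pp1:2
Op 2: fork(P0) -> P2. 2 ppages; refcounts: pp0:3 pp1:3
Op 3: write(P0, v0, 130). refcount(pp0)=3>1 -> COPY to pp2. 3 ppages; refcounts: pp0:2 pp1:3 pp2:1
Op 4: fork(P1) -> P3. 3 ppages; refcounts: pp0:3 pp1:4 pp2:1
Op 5: write(P2, v0, 173). refcount(pp0)=3>1 -> COPY to pp3. 4 ppages; refcounts: pp0:2 pp1:4 pp2:1 pp3:1
Op 6: write(P0, v0, 141). refcount(pp2)=1 -> write in place. 4 ppages; refcounts: pp0:2 pp1:4 pp2:1 pp3:1
P0: v0 -> pp2 = 141
P1: v0 -> pp0 = 48
P2: v0 -> pp3 = 173
P3: v0 -> pp0 = 48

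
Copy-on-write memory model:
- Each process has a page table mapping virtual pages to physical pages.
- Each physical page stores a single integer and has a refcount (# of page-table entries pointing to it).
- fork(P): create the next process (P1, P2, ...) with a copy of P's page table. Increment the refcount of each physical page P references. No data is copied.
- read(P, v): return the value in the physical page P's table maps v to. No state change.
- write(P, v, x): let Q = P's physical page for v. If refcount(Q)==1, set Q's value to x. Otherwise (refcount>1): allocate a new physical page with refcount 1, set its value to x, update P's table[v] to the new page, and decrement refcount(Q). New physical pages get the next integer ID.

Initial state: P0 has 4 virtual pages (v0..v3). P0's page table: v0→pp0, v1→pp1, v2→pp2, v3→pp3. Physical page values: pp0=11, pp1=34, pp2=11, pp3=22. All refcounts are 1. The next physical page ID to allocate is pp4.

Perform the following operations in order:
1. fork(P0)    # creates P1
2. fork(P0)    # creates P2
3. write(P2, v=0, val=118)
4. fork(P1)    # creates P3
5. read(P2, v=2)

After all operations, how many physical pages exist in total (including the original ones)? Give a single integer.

Answer: 5

Derivation:
Op 1: fork(P0) -> P1. 4 ppages; refcounts: pp0:2 pp1:2 pp2:2 pp3:2
Op 2: fork(P0) -> P2. 4 ppages; refcounts: pp0:3 pp1:3 pp2:3 pp3:3
Op 3: write(P2, v0, 118). refcount(pp0)=3>1 -> COPY to pp4. 5 ppages; refcounts: pp0:2 pp1:3 pp2:3 pp3:3 pp4:1
Op 4: fork(P1) -> P3. 5 ppages; refcounts: pp0:3 pp1:4 pp2:4 pp3:4 pp4:1
Op 5: read(P2, v2) -> 11. No state change.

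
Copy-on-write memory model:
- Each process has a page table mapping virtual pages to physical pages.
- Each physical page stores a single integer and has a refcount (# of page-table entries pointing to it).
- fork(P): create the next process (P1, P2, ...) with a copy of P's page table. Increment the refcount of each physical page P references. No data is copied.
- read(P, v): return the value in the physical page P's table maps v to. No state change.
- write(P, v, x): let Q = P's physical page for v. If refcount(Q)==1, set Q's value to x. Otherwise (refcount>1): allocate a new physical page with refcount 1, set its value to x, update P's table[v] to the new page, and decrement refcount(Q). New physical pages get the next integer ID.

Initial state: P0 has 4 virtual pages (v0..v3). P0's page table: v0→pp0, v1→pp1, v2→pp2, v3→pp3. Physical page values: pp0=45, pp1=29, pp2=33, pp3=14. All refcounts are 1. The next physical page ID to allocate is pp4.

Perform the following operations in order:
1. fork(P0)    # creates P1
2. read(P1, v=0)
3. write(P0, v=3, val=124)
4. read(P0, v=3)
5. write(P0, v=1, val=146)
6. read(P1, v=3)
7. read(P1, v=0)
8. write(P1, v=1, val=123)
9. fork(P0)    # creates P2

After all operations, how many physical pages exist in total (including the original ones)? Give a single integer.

Answer: 6

Derivation:
Op 1: fork(P0) -> P1. 4 ppages; refcounts: pp0:2 pp1:2 pp2:2 pp3:2
Op 2: read(P1, v0) -> 45. No state change.
Op 3: write(P0, v3, 124). refcount(pp3)=2>1 -> COPY to pp4. 5 ppages; refcounts: pp0:2 pp1:2 pp2:2 pp3:1 pp4:1
Op 4: read(P0, v3) -> 124. No state change.
Op 5: write(P0, v1, 146). refcount(pp1)=2>1 -> COPY to pp5. 6 ppages; refcounts: pp0:2 pp1:1 pp2:2 pp3:1 pp4:1 pp5:1
Op 6: read(P1, v3) -> 14. No state change.
Op 7: read(P1, v0) -> 45. No state change.
Op 8: write(P1, v1, 123). refcount(pp1)=1 -> write in place. 6 ppages; refcounts: pp0:2 pp1:1 pp2:2 pp3:1 pp4:1 pp5:1
Op 9: fork(P0) -> P2. 6 ppages; refcounts: pp0:3 pp1:1 pp2:3 pp3:1 pp4:2 pp5:2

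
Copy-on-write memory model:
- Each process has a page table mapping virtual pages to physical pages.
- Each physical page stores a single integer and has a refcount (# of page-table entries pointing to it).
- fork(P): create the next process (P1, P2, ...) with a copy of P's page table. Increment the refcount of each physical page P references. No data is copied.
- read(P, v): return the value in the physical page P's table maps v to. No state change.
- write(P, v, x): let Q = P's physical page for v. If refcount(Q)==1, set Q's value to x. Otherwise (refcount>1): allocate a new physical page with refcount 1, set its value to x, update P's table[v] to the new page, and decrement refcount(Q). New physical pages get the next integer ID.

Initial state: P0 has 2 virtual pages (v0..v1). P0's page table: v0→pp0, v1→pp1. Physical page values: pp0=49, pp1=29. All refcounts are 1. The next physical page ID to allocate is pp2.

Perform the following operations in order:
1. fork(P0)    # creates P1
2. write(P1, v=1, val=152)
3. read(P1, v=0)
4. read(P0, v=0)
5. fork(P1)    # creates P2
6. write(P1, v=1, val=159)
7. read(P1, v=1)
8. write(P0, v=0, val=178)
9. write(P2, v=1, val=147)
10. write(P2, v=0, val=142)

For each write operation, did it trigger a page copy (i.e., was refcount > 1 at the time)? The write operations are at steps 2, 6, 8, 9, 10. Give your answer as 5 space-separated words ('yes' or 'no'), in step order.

Op 1: fork(P0) -> P1. 2 ppages; refcounts: pp0:2 pp1:2
Op 2: write(P1, v1, 152). refcount(pp1)=2>1 -> COPY to pp2. 3 ppages; refcounts: pp0:2 pp1:1 pp2:1
Op 3: read(P1, v0) -> 49. No state change.
Op 4: read(P0, v0) -> 49. No state change.
Op 5: fork(P1) -> P2. 3 ppages; refcounts: pp0:3 pp1:1 pp2:2
Op 6: write(P1, v1, 159). refcount(pp2)=2>1 -> COPY to pp3. 4 ppages; refcounts: pp0:3 pp1:1 pp2:1 pp3:1
Op 7: read(P1, v1) -> 159. No state change.
Op 8: write(P0, v0, 178). refcount(pp0)=3>1 -> COPY to pp4. 5 ppages; refcounts: pp0:2 pp1:1 pp2:1 pp3:1 pp4:1
Op 9: write(P2, v1, 147). refcount(pp2)=1 -> write in place. 5 ppages; refcounts: pp0:2 pp1:1 pp2:1 pp3:1 pp4:1
Op 10: write(P2, v0, 142). refcount(pp0)=2>1 -> COPY to pp5. 6 ppages; refcounts: pp0:1 pp1:1 pp2:1 pp3:1 pp4:1 pp5:1

yes yes yes no yes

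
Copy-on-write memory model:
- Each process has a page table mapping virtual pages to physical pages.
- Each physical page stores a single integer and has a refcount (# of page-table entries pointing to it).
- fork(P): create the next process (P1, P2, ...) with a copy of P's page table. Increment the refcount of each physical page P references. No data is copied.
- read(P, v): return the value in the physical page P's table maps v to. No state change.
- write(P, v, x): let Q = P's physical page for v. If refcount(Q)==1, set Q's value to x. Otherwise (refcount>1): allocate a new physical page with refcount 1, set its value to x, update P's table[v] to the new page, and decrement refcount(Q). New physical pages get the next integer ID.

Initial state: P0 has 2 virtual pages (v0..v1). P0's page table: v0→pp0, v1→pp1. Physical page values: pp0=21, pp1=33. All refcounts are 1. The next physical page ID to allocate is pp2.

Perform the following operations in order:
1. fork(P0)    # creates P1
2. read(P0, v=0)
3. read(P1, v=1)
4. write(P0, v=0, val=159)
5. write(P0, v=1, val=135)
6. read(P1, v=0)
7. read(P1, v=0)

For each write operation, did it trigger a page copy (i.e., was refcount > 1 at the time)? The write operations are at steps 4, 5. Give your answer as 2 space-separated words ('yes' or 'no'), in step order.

Op 1: fork(P0) -> P1. 2 ppages; refcounts: pp0:2 pp1:2
Op 2: read(P0, v0) -> 21. No state change.
Op 3: read(P1, v1) -> 33. No state change.
Op 4: write(P0, v0, 159). refcount(pp0)=2>1 -> COPY to pp2. 3 ppages; refcounts: pp0:1 pp1:2 pp2:1
Op 5: write(P0, v1, 135). refcount(pp1)=2>1 -> COPY to pp3. 4 ppages; refcounts: pp0:1 pp1:1 pp2:1 pp3:1
Op 6: read(P1, v0) -> 21. No state change.
Op 7: read(P1, v0) -> 21. No state change.

yes yes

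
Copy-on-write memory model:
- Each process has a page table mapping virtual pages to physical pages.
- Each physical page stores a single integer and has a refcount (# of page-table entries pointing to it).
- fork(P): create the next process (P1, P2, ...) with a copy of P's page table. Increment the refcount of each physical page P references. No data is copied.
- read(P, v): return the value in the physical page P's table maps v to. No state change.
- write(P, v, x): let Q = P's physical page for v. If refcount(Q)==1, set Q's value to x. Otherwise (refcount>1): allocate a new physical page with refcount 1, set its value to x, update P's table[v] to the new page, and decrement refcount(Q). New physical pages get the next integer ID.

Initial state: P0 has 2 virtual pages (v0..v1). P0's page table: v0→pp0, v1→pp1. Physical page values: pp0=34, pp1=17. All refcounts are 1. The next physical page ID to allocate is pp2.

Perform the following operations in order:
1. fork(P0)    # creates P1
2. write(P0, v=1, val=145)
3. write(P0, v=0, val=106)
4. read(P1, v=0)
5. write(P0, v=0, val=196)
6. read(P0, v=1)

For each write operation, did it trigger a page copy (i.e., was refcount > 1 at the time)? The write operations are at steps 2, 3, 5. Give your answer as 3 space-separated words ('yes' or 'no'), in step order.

Op 1: fork(P0) -> P1. 2 ppages; refcounts: pp0:2 pp1:2
Op 2: write(P0, v1, 145). refcount(pp1)=2>1 -> COPY to pp2. 3 ppages; refcounts: pp0:2 pp1:1 pp2:1
Op 3: write(P0, v0, 106). refcount(pp0)=2>1 -> COPY to pp3. 4 ppages; refcounts: pp0:1 pp1:1 pp2:1 pp3:1
Op 4: read(P1, v0) -> 34. No state change.
Op 5: write(P0, v0, 196). refcount(pp3)=1 -> write in place. 4 ppages; refcounts: pp0:1 pp1:1 pp2:1 pp3:1
Op 6: read(P0, v1) -> 145. No state change.

yes yes no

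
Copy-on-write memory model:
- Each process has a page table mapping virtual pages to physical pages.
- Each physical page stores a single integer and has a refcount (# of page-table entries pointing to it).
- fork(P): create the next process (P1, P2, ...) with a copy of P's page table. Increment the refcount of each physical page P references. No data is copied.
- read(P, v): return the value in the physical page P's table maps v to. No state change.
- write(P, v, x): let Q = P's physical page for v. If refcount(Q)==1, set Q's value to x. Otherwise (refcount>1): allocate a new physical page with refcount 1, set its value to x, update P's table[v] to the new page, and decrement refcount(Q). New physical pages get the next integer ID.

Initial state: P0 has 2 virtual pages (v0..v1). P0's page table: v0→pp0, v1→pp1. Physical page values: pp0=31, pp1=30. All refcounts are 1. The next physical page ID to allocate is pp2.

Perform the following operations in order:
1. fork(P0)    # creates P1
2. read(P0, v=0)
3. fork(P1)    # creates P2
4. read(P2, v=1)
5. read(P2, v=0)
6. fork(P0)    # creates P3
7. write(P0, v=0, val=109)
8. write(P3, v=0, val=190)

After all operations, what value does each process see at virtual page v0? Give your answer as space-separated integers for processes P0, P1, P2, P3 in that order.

Op 1: fork(P0) -> P1. 2 ppages; refcounts: pp0:2 pp1:2
Op 2: read(P0, v0) -> 31. No state change.
Op 3: fork(P1) -> P2. 2 ppages; refcounts: pp0:3 pp1:3
Op 4: read(P2, v1) -> 30. No state change.
Op 5: read(P2, v0) -> 31. No state change.
Op 6: fork(P0) -> P3. 2 ppages; refcounts: pp0:4 pp1:4
Op 7: write(P0, v0, 109). refcount(pp0)=4>1 -> COPY to pp2. 3 ppages; refcounts: pp0:3 pp1:4 pp2:1
Op 8: write(P3, v0, 190). refcount(pp0)=3>1 -> COPY to pp3. 4 ppages; refcounts: pp0:2 pp1:4 pp2:1 pp3:1
P0: v0 -> pp2 = 109
P1: v0 -> pp0 = 31
P2: v0 -> pp0 = 31
P3: v0 -> pp3 = 190

Answer: 109 31 31 190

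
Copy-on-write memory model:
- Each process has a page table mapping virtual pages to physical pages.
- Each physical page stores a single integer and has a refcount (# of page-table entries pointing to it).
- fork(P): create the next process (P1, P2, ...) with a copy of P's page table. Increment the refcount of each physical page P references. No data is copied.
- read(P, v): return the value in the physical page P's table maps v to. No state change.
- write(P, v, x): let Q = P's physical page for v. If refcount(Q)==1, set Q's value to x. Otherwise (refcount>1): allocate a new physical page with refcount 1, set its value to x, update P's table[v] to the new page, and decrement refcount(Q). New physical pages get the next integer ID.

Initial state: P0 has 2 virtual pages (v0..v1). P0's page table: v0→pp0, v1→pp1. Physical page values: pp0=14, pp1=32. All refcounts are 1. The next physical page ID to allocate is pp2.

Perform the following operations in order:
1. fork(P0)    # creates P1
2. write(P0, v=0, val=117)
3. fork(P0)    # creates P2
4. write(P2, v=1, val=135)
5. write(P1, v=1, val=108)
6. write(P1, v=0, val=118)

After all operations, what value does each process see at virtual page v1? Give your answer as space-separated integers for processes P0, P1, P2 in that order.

Op 1: fork(P0) -> P1. 2 ppages; refcounts: pp0:2 pp1:2
Op 2: write(P0, v0, 117). refcount(pp0)=2>1 -> COPY to pp2. 3 ppages; refcounts: pp0:1 pp1:2 pp2:1
Op 3: fork(P0) -> P2. 3 ppages; refcounts: pp0:1 pp1:3 pp2:2
Op 4: write(P2, v1, 135). refcount(pp1)=3>1 -> COPY to pp3. 4 ppages; refcounts: pp0:1 pp1:2 pp2:2 pp3:1
Op 5: write(P1, v1, 108). refcount(pp1)=2>1 -> COPY to pp4. 5 ppages; refcounts: pp0:1 pp1:1 pp2:2 pp3:1 pp4:1
Op 6: write(P1, v0, 118). refcount(pp0)=1 -> write in place. 5 ppages; refcounts: pp0:1 pp1:1 pp2:2 pp3:1 pp4:1
P0: v1 -> pp1 = 32
P1: v1 -> pp4 = 108
P2: v1 -> pp3 = 135

Answer: 32 108 135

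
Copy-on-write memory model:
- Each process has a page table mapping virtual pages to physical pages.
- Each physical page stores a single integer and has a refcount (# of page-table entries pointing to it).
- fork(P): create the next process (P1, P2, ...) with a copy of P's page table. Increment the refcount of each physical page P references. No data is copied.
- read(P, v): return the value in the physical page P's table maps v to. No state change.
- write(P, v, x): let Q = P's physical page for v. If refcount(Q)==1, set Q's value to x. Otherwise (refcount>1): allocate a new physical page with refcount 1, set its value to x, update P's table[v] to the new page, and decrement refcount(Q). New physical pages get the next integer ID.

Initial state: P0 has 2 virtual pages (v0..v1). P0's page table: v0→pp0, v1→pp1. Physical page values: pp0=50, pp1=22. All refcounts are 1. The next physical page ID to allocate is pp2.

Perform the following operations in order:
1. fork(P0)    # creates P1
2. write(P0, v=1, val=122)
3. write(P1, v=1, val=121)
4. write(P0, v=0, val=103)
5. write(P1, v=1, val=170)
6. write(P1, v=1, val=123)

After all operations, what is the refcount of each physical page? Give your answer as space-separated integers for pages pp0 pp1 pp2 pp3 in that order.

Op 1: fork(P0) -> P1. 2 ppages; refcounts: pp0:2 pp1:2
Op 2: write(P0, v1, 122). refcount(pp1)=2>1 -> COPY to pp2. 3 ppages; refcounts: pp0:2 pp1:1 pp2:1
Op 3: write(P1, v1, 121). refcount(pp1)=1 -> write in place. 3 ppages; refcounts: pp0:2 pp1:1 pp2:1
Op 4: write(P0, v0, 103). refcount(pp0)=2>1 -> COPY to pp3. 4 ppages; refcounts: pp0:1 pp1:1 pp2:1 pp3:1
Op 5: write(P1, v1, 170). refcount(pp1)=1 -> write in place. 4 ppages; refcounts: pp0:1 pp1:1 pp2:1 pp3:1
Op 6: write(P1, v1, 123). refcount(pp1)=1 -> write in place. 4 ppages; refcounts: pp0:1 pp1:1 pp2:1 pp3:1

Answer: 1 1 1 1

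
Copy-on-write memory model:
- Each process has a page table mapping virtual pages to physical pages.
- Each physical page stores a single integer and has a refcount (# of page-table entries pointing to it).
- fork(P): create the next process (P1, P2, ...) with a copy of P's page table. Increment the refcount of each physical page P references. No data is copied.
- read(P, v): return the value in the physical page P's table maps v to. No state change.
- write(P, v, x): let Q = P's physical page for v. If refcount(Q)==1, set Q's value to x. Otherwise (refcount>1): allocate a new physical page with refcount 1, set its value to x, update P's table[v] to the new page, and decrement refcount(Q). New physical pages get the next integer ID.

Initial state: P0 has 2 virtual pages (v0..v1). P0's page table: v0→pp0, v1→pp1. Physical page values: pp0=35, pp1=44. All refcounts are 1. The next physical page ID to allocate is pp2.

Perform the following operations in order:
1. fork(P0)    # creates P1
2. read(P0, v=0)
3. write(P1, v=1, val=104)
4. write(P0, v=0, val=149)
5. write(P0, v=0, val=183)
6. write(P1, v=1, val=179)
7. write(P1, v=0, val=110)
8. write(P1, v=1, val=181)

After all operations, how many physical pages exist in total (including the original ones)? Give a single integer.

Op 1: fork(P0) -> P1. 2 ppages; refcounts: pp0:2 pp1:2
Op 2: read(P0, v0) -> 35. No state change.
Op 3: write(P1, v1, 104). refcount(pp1)=2>1 -> COPY to pp2. 3 ppages; refcounts: pp0:2 pp1:1 pp2:1
Op 4: write(P0, v0, 149). refcount(pp0)=2>1 -> COPY to pp3. 4 ppages; refcounts: pp0:1 pp1:1 pp2:1 pp3:1
Op 5: write(P0, v0, 183). refcount(pp3)=1 -> write in place. 4 ppages; refcounts: pp0:1 pp1:1 pp2:1 pp3:1
Op 6: write(P1, v1, 179). refcount(pp2)=1 -> write in place. 4 ppages; refcounts: pp0:1 pp1:1 pp2:1 pp3:1
Op 7: write(P1, v0, 110). refcount(pp0)=1 -> write in place. 4 ppages; refcounts: pp0:1 pp1:1 pp2:1 pp3:1
Op 8: write(P1, v1, 181). refcount(pp2)=1 -> write in place. 4 ppages; refcounts: pp0:1 pp1:1 pp2:1 pp3:1

Answer: 4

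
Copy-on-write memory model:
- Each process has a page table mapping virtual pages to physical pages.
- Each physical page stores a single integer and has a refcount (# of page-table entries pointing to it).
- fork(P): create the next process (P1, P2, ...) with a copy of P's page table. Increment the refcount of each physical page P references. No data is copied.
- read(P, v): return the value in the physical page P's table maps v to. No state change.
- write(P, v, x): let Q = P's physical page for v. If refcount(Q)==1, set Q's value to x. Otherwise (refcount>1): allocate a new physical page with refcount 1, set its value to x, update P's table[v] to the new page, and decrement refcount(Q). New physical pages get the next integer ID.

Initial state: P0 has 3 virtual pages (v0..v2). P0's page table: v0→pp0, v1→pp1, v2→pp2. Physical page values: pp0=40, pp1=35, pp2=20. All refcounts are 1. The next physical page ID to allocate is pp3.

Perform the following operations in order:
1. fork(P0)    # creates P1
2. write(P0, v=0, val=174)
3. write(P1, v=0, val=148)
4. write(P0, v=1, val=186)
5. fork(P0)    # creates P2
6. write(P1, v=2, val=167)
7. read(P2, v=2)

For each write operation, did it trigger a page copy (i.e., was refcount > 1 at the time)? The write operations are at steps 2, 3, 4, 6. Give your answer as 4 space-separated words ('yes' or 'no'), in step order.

Op 1: fork(P0) -> P1. 3 ppages; refcounts: pp0:2 pp1:2 pp2:2
Op 2: write(P0, v0, 174). refcount(pp0)=2>1 -> COPY to pp3. 4 ppages; refcounts: pp0:1 pp1:2 pp2:2 pp3:1
Op 3: write(P1, v0, 148). refcount(pp0)=1 -> write in place. 4 ppages; refcounts: pp0:1 pp1:2 pp2:2 pp3:1
Op 4: write(P0, v1, 186). refcount(pp1)=2>1 -> COPY to pp4. 5 ppages; refcounts: pp0:1 pp1:1 pp2:2 pp3:1 pp4:1
Op 5: fork(P0) -> P2. 5 ppages; refcounts: pp0:1 pp1:1 pp2:3 pp3:2 pp4:2
Op 6: write(P1, v2, 167). refcount(pp2)=3>1 -> COPY to pp5. 6 ppages; refcounts: pp0:1 pp1:1 pp2:2 pp3:2 pp4:2 pp5:1
Op 7: read(P2, v2) -> 20. No state change.

yes no yes yes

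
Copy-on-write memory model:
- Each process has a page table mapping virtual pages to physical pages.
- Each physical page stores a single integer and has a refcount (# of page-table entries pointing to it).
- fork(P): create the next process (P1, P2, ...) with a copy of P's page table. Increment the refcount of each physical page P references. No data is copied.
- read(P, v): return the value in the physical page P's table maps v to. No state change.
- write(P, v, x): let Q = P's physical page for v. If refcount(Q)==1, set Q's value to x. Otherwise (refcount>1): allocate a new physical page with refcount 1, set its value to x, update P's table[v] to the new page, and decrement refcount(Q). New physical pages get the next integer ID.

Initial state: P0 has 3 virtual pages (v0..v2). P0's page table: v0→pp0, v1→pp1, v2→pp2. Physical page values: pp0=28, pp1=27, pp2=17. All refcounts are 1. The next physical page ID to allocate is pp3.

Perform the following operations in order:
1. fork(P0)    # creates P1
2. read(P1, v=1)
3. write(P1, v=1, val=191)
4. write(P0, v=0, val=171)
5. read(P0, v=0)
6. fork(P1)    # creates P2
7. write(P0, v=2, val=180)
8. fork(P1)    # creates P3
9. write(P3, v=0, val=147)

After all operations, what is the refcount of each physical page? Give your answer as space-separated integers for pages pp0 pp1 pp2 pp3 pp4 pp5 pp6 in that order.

Answer: 2 1 3 3 1 1 1

Derivation:
Op 1: fork(P0) -> P1. 3 ppages; refcounts: pp0:2 pp1:2 pp2:2
Op 2: read(P1, v1) -> 27. No state change.
Op 3: write(P1, v1, 191). refcount(pp1)=2>1 -> COPY to pp3. 4 ppages; refcounts: pp0:2 pp1:1 pp2:2 pp3:1
Op 4: write(P0, v0, 171). refcount(pp0)=2>1 -> COPY to pp4. 5 ppages; refcounts: pp0:1 pp1:1 pp2:2 pp3:1 pp4:1
Op 5: read(P0, v0) -> 171. No state change.
Op 6: fork(P1) -> P2. 5 ppages; refcounts: pp0:2 pp1:1 pp2:3 pp3:2 pp4:1
Op 7: write(P0, v2, 180). refcount(pp2)=3>1 -> COPY to pp5. 6 ppages; refcounts: pp0:2 pp1:1 pp2:2 pp3:2 pp4:1 pp5:1
Op 8: fork(P1) -> P3. 6 ppages; refcounts: pp0:3 pp1:1 pp2:3 pp3:3 pp4:1 pp5:1
Op 9: write(P3, v0, 147). refcount(pp0)=3>1 -> COPY to pp6. 7 ppages; refcounts: pp0:2 pp1:1 pp2:3 pp3:3 pp4:1 pp5:1 pp6:1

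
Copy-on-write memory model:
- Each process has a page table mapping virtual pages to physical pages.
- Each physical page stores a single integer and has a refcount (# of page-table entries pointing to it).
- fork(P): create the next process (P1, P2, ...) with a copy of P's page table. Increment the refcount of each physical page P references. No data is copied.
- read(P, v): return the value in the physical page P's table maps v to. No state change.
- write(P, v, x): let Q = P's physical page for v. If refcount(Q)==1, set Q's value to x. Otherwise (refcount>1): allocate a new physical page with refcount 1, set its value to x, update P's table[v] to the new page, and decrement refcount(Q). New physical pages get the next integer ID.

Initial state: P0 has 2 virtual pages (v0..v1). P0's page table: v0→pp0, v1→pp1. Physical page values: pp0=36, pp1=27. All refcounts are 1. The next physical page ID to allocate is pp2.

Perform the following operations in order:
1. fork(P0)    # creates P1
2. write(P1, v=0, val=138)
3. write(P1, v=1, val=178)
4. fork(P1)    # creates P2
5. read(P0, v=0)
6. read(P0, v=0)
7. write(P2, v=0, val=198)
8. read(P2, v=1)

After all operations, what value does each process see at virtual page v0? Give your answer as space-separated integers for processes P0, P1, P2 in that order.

Op 1: fork(P0) -> P1. 2 ppages; refcounts: pp0:2 pp1:2
Op 2: write(P1, v0, 138). refcount(pp0)=2>1 -> COPY to pp2. 3 ppages; refcounts: pp0:1 pp1:2 pp2:1
Op 3: write(P1, v1, 178). refcount(pp1)=2>1 -> COPY to pp3. 4 ppages; refcounts: pp0:1 pp1:1 pp2:1 pp3:1
Op 4: fork(P1) -> P2. 4 ppages; refcounts: pp0:1 pp1:1 pp2:2 pp3:2
Op 5: read(P0, v0) -> 36. No state change.
Op 6: read(P0, v0) -> 36. No state change.
Op 7: write(P2, v0, 198). refcount(pp2)=2>1 -> COPY to pp4. 5 ppages; refcounts: pp0:1 pp1:1 pp2:1 pp3:2 pp4:1
Op 8: read(P2, v1) -> 178. No state change.
P0: v0 -> pp0 = 36
P1: v0 -> pp2 = 138
P2: v0 -> pp4 = 198

Answer: 36 138 198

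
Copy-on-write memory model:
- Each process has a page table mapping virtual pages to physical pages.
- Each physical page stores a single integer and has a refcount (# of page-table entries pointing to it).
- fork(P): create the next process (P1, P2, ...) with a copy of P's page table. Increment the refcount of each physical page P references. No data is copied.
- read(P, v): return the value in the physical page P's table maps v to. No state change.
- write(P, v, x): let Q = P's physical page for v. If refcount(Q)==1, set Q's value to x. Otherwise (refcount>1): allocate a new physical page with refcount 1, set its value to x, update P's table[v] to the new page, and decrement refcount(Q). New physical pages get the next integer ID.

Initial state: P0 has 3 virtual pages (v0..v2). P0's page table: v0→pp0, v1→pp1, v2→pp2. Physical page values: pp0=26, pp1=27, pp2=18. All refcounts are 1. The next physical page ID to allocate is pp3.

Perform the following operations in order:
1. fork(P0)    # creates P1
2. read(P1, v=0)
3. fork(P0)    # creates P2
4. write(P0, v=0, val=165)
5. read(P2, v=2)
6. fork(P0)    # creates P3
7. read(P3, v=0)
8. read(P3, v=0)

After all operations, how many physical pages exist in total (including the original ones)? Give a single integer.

Op 1: fork(P0) -> P1. 3 ppages; refcounts: pp0:2 pp1:2 pp2:2
Op 2: read(P1, v0) -> 26. No state change.
Op 3: fork(P0) -> P2. 3 ppages; refcounts: pp0:3 pp1:3 pp2:3
Op 4: write(P0, v0, 165). refcount(pp0)=3>1 -> COPY to pp3. 4 ppages; refcounts: pp0:2 pp1:3 pp2:3 pp3:1
Op 5: read(P2, v2) -> 18. No state change.
Op 6: fork(P0) -> P3. 4 ppages; refcounts: pp0:2 pp1:4 pp2:4 pp3:2
Op 7: read(P3, v0) -> 165. No state change.
Op 8: read(P3, v0) -> 165. No state change.

Answer: 4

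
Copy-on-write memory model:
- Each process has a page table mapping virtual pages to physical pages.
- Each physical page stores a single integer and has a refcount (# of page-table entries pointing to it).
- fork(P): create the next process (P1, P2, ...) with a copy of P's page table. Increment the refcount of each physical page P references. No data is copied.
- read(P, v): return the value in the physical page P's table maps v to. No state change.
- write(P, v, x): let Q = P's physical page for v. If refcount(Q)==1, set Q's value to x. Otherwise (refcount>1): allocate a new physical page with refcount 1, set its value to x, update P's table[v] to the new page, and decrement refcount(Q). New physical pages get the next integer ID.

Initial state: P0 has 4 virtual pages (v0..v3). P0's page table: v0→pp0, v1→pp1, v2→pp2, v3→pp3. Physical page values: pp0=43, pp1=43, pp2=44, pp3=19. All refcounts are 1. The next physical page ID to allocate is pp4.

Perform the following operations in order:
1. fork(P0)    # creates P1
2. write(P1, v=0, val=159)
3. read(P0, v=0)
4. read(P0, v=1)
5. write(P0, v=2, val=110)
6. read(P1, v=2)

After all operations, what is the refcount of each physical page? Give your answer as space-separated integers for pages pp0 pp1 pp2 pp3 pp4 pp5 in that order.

Answer: 1 2 1 2 1 1

Derivation:
Op 1: fork(P0) -> P1. 4 ppages; refcounts: pp0:2 pp1:2 pp2:2 pp3:2
Op 2: write(P1, v0, 159). refcount(pp0)=2>1 -> COPY to pp4. 5 ppages; refcounts: pp0:1 pp1:2 pp2:2 pp3:2 pp4:1
Op 3: read(P0, v0) -> 43. No state change.
Op 4: read(P0, v1) -> 43. No state change.
Op 5: write(P0, v2, 110). refcount(pp2)=2>1 -> COPY to pp5. 6 ppages; refcounts: pp0:1 pp1:2 pp2:1 pp3:2 pp4:1 pp5:1
Op 6: read(P1, v2) -> 44. No state change.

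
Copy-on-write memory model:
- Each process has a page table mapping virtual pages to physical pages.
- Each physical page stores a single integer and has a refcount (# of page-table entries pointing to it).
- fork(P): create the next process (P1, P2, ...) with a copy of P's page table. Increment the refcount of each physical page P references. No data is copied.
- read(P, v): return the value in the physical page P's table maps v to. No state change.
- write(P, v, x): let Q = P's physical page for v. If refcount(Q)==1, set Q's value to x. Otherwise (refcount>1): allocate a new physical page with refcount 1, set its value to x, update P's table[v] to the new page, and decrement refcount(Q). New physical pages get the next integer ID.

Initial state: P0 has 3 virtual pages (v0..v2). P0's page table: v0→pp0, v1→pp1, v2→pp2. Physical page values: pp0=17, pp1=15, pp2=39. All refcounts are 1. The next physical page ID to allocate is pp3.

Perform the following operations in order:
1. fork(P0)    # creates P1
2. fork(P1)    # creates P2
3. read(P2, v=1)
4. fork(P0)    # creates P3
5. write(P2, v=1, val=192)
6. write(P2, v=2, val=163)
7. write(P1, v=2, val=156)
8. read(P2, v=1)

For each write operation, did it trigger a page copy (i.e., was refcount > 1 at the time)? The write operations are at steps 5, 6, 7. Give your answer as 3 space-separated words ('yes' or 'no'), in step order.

Op 1: fork(P0) -> P1. 3 ppages; refcounts: pp0:2 pp1:2 pp2:2
Op 2: fork(P1) -> P2. 3 ppages; refcounts: pp0:3 pp1:3 pp2:3
Op 3: read(P2, v1) -> 15. No state change.
Op 4: fork(P0) -> P3. 3 ppages; refcounts: pp0:4 pp1:4 pp2:4
Op 5: write(P2, v1, 192). refcount(pp1)=4>1 -> COPY to pp3. 4 ppages; refcounts: pp0:4 pp1:3 pp2:4 pp3:1
Op 6: write(P2, v2, 163). refcount(pp2)=4>1 -> COPY to pp4. 5 ppages; refcounts: pp0:4 pp1:3 pp2:3 pp3:1 pp4:1
Op 7: write(P1, v2, 156). refcount(pp2)=3>1 -> COPY to pp5. 6 ppages; refcounts: pp0:4 pp1:3 pp2:2 pp3:1 pp4:1 pp5:1
Op 8: read(P2, v1) -> 192. No state change.

yes yes yes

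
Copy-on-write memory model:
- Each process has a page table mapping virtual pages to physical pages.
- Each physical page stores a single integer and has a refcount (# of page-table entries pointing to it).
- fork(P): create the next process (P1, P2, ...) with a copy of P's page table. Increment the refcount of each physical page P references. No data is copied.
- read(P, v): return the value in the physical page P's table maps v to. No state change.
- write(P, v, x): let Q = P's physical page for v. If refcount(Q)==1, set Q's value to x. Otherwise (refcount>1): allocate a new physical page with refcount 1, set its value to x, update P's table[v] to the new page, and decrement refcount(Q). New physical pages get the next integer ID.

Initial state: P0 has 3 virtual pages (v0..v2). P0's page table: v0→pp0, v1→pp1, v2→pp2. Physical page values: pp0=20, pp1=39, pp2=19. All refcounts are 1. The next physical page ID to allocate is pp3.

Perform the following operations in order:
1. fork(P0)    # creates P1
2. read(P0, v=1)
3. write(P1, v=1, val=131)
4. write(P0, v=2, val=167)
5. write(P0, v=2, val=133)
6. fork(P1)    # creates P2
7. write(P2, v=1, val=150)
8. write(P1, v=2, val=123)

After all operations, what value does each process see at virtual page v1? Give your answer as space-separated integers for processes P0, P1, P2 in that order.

Op 1: fork(P0) -> P1. 3 ppages; refcounts: pp0:2 pp1:2 pp2:2
Op 2: read(P0, v1) -> 39. No state change.
Op 3: write(P1, v1, 131). refcount(pp1)=2>1 -> COPY to pp3. 4 ppages; refcounts: pp0:2 pp1:1 pp2:2 pp3:1
Op 4: write(P0, v2, 167). refcount(pp2)=2>1 -> COPY to pp4. 5 ppages; refcounts: pp0:2 pp1:1 pp2:1 pp3:1 pp4:1
Op 5: write(P0, v2, 133). refcount(pp4)=1 -> write in place. 5 ppages; refcounts: pp0:2 pp1:1 pp2:1 pp3:1 pp4:1
Op 6: fork(P1) -> P2. 5 ppages; refcounts: pp0:3 pp1:1 pp2:2 pp3:2 pp4:1
Op 7: write(P2, v1, 150). refcount(pp3)=2>1 -> COPY to pp5. 6 ppages; refcounts: pp0:3 pp1:1 pp2:2 pp3:1 pp4:1 pp5:1
Op 8: write(P1, v2, 123). refcount(pp2)=2>1 -> COPY to pp6. 7 ppages; refcounts: pp0:3 pp1:1 pp2:1 pp3:1 pp4:1 pp5:1 pp6:1
P0: v1 -> pp1 = 39
P1: v1 -> pp3 = 131
P2: v1 -> pp5 = 150

Answer: 39 131 150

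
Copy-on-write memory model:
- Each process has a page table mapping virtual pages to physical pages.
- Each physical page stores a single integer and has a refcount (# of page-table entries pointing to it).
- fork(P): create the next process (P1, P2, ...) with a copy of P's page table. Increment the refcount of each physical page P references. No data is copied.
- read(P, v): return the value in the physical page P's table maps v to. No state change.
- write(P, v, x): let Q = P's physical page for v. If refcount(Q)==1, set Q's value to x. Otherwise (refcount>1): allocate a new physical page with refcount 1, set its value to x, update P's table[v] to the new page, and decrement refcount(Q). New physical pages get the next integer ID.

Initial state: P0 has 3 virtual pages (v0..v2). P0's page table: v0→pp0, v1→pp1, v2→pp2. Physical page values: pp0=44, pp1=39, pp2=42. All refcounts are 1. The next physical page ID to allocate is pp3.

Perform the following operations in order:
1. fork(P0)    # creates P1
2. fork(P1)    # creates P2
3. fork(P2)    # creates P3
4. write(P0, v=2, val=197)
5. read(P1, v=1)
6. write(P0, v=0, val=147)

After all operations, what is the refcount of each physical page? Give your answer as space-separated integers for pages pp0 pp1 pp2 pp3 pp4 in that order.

Op 1: fork(P0) -> P1. 3 ppages; refcounts: pp0:2 pp1:2 pp2:2
Op 2: fork(P1) -> P2. 3 ppages; refcounts: pp0:3 pp1:3 pp2:3
Op 3: fork(P2) -> P3. 3 ppages; refcounts: pp0:4 pp1:4 pp2:4
Op 4: write(P0, v2, 197). refcount(pp2)=4>1 -> COPY to pp3. 4 ppages; refcounts: pp0:4 pp1:4 pp2:3 pp3:1
Op 5: read(P1, v1) -> 39. No state change.
Op 6: write(P0, v0, 147). refcount(pp0)=4>1 -> COPY to pp4. 5 ppages; refcounts: pp0:3 pp1:4 pp2:3 pp3:1 pp4:1

Answer: 3 4 3 1 1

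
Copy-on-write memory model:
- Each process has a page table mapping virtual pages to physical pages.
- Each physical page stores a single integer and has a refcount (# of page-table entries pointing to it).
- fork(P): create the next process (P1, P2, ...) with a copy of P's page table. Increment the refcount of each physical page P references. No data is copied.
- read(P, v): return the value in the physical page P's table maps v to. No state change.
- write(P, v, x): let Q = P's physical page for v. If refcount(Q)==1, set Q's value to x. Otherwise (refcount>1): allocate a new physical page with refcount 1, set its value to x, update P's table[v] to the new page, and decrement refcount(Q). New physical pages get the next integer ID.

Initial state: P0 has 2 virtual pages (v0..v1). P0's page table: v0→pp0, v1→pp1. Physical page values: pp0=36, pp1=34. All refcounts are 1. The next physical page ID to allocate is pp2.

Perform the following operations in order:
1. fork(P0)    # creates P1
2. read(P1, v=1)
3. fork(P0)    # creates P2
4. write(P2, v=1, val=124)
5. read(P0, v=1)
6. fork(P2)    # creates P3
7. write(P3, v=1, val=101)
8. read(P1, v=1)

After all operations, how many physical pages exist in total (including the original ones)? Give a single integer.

Answer: 4

Derivation:
Op 1: fork(P0) -> P1. 2 ppages; refcounts: pp0:2 pp1:2
Op 2: read(P1, v1) -> 34. No state change.
Op 3: fork(P0) -> P2. 2 ppages; refcounts: pp0:3 pp1:3
Op 4: write(P2, v1, 124). refcount(pp1)=3>1 -> COPY to pp2. 3 ppages; refcounts: pp0:3 pp1:2 pp2:1
Op 5: read(P0, v1) -> 34. No state change.
Op 6: fork(P2) -> P3. 3 ppages; refcounts: pp0:4 pp1:2 pp2:2
Op 7: write(P3, v1, 101). refcount(pp2)=2>1 -> COPY to pp3. 4 ppages; refcounts: pp0:4 pp1:2 pp2:1 pp3:1
Op 8: read(P1, v1) -> 34. No state change.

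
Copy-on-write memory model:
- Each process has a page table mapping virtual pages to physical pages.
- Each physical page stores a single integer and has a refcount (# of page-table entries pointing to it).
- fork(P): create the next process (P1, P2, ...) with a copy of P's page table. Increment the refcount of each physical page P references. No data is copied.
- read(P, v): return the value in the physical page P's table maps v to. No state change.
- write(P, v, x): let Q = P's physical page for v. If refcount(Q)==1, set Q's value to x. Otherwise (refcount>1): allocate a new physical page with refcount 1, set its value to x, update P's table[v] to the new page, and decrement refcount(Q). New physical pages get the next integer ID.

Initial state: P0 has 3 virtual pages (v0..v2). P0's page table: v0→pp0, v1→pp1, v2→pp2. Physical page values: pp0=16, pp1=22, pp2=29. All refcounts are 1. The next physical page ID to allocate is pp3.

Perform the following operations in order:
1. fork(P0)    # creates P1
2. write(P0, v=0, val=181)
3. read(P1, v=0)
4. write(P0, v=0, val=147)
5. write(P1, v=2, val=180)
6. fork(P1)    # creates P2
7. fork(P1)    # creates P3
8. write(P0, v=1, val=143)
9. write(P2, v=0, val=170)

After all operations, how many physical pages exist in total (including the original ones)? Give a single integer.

Op 1: fork(P0) -> P1. 3 ppages; refcounts: pp0:2 pp1:2 pp2:2
Op 2: write(P0, v0, 181). refcount(pp0)=2>1 -> COPY to pp3. 4 ppages; refcounts: pp0:1 pp1:2 pp2:2 pp3:1
Op 3: read(P1, v0) -> 16. No state change.
Op 4: write(P0, v0, 147). refcount(pp3)=1 -> write in place. 4 ppages; refcounts: pp0:1 pp1:2 pp2:2 pp3:1
Op 5: write(P1, v2, 180). refcount(pp2)=2>1 -> COPY to pp4. 5 ppages; refcounts: pp0:1 pp1:2 pp2:1 pp3:1 pp4:1
Op 6: fork(P1) -> P2. 5 ppages; refcounts: pp0:2 pp1:3 pp2:1 pp3:1 pp4:2
Op 7: fork(P1) -> P3. 5 ppages; refcounts: pp0:3 pp1:4 pp2:1 pp3:1 pp4:3
Op 8: write(P0, v1, 143). refcount(pp1)=4>1 -> COPY to pp5. 6 ppages; refcounts: pp0:3 pp1:3 pp2:1 pp3:1 pp4:3 pp5:1
Op 9: write(P2, v0, 170). refcount(pp0)=3>1 -> COPY to pp6. 7 ppages; refcounts: pp0:2 pp1:3 pp2:1 pp3:1 pp4:3 pp5:1 pp6:1

Answer: 7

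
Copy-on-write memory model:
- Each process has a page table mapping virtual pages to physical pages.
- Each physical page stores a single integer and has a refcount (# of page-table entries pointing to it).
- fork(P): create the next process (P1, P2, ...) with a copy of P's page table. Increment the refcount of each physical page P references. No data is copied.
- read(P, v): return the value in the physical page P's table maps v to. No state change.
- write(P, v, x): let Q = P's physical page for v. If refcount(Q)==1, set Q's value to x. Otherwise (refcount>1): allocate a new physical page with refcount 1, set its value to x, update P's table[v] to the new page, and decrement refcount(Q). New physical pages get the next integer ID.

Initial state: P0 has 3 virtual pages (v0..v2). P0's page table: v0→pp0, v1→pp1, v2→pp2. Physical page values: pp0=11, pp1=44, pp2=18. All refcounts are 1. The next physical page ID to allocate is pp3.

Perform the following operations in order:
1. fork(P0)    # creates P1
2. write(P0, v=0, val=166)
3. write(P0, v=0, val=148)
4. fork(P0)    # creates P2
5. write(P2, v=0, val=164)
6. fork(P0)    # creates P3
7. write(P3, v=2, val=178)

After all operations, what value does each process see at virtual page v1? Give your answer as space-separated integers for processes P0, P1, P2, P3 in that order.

Answer: 44 44 44 44

Derivation:
Op 1: fork(P0) -> P1. 3 ppages; refcounts: pp0:2 pp1:2 pp2:2
Op 2: write(P0, v0, 166). refcount(pp0)=2>1 -> COPY to pp3. 4 ppages; refcounts: pp0:1 pp1:2 pp2:2 pp3:1
Op 3: write(P0, v0, 148). refcount(pp3)=1 -> write in place. 4 ppages; refcounts: pp0:1 pp1:2 pp2:2 pp3:1
Op 4: fork(P0) -> P2. 4 ppages; refcounts: pp0:1 pp1:3 pp2:3 pp3:2
Op 5: write(P2, v0, 164). refcount(pp3)=2>1 -> COPY to pp4. 5 ppages; refcounts: pp0:1 pp1:3 pp2:3 pp3:1 pp4:1
Op 6: fork(P0) -> P3. 5 ppages; refcounts: pp0:1 pp1:4 pp2:4 pp3:2 pp4:1
Op 7: write(P3, v2, 178). refcount(pp2)=4>1 -> COPY to pp5. 6 ppages; refcounts: pp0:1 pp1:4 pp2:3 pp3:2 pp4:1 pp5:1
P0: v1 -> pp1 = 44
P1: v1 -> pp1 = 44
P2: v1 -> pp1 = 44
P3: v1 -> pp1 = 44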